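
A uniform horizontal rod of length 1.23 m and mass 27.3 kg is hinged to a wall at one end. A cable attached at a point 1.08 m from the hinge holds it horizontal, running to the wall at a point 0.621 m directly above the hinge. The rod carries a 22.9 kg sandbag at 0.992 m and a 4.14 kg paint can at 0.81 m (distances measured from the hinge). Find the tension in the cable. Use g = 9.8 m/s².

About the hinge:
Beam weight: 27.3 × 9.8 = 267.5 N down at 0.615 m → arm 0.615 m, τ = 267.5 × 0.615 = 164.5 N·m clockwise.
Sandbag: 22.9 × 9.8 = 224.4 N down at 0.992 m → arm 0.992 m, τ = 224.4 × 0.992 = 222.6 N·m clockwise.
Paint can: 4.14 × 9.8 = 40.57 N down at 0.81 m → arm 0.81 m, τ = 40.57 × 0.81 = 32.86 N·m clockwise.
Total clockwise load moment = 420 N·m.
The cable tension T acts at 1.08 m; only its component perpendicular to the rod, T sinθ, produces torque. sinθ = h/√(h²+d²) = 0.621/√(0.621²+1.08²) = 0.4985.
Balancing moments: T × 1.08 × 0.4985 = 420, giving T = 420 / 0.5384 = 780 N.

T ≈ 780 N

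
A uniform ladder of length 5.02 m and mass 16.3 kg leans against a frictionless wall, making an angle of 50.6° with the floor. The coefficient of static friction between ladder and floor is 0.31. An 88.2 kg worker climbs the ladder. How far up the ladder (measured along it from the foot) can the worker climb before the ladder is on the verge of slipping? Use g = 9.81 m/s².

d ≈ 1.78 m

Take moments about the foot of the ladder.
Ladder weight 16.3×9.81 = 159.9 N acts at 2.51 m along the ladder; its horizontal arm is 2.51·cos50.6° = 1.593 m → τ = 254.7 N·m clockwise.
Worker weight 88.2×9.81 = 865.2 N at distance d → arm d·cos50.6° → τ = 865.2·d·0.6347 clockwise.
Wall normal N at the top has arm L sinθ = 3.879 m counterclockwise, so Στ = 0 gives N·3.879 = 254.7 + 549.1·d.
ΣFy = 0 ⇒ N_floor = 1025 N, so the maximum friction is μ_s·N_floor = 0.31×1025 = 317.8 N. ΣFx = 0 ⇒ N_wall = f, so at the slipping point N = 317.8 N.
Substituting: 317.8×3.879 = 254.7 + 549.1·d ⇒ d = (1233 − 254.7) / 549.1 = 1.78 m.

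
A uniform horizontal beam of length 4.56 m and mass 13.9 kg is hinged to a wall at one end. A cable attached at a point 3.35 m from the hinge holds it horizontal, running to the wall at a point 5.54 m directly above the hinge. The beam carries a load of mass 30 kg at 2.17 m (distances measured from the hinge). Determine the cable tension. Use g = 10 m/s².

About the hinge:
Beam weight: 13.9 × 10 = 139 N down at 2.28 m → arm 2.28 m, τ = 139 × 2.28 = 316.9 N·m clockwise.
Load: 30 × 10 = 300 N down at 2.17 m → arm 2.17 m, τ = 300 × 2.17 = 651 N·m clockwise.
Total clockwise load moment = 967.9 N·m.
The cable tension T acts at 3.35 m; only its component perpendicular to the beam, T sinθ, produces torque. sinθ = h/√(h²+d²) = 5.54/√(5.54²+3.35²) = 0.8557.
Στ = 0 ⇒ T × 3.35 × 0.8557 = 967.9 ⇒ T = 967.9 / 2.867 = 338 N.

T ≈ 338 N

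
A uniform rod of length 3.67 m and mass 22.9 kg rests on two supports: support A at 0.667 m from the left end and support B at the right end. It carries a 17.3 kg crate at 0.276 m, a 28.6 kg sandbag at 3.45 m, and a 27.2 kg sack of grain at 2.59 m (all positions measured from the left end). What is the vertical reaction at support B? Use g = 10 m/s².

R_B ≈ 506 N

Sum moments about support A (its reaction then has zero moment arm).
Beam weight: 22.9 × 10 = 229 N down at 1.835 m → arm 1.168 m, τ = 229 × 1.168 = 267.5 N·m clockwise.
Crate: 17.3 × 10 = 173 N down at 0.276 m → arm 0.391 m, τ = 173 × 0.391 = 67.64 N·m counterclockwise.
Sandbag: 28.6 × 10 = 286 N down at 3.45 m → arm 2.783 m, τ = 286 × 2.783 = 795.9 N·m clockwise.
Sack of grain: 27.2 × 10 = 272 N down at 2.59 m → arm 1.923 m, τ = 272 × 1.923 = 523.1 N·m clockwise.
Net load moment about support A = 1519 N·m clockwise.
Reaction R at support B is upward at 3.67 m, arm 3.003 m → moment R × 3.003 counterclockwise.
Balancing moments: R × 3.003 = 1519, giving R = 506 N.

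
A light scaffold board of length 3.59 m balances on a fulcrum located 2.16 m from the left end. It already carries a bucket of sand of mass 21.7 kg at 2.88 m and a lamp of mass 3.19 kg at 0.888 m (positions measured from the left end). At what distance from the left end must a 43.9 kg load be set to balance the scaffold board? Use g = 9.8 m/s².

x ≈ 1.9 m from the left end

Taking torques about the fulcrum (at 2.16 m from the left end):
Bucket of sand: 21.7 × 9.8 = 212.7 N down at 2.88 m → arm 0.72 m, τ = 212.7 × 0.72 = 153.1 N·m clockwise.
Lamp: 3.19 × 9.8 = 31.26 N down at 0.888 m → arm 1.272 m, τ = 31.26 × 1.272 = 39.76 N·m counterclockwise.
Net moment of existing loads = 113.3 N·m clockwise.
The load weighs 43.9 × 9.8 = 430.2 N and must supply an equal counterclockwise moment, so its lever arm about the fulcrum is 113.3 / 430.2 = 0.263 m.
That puts it at 2.16 − 0.263 = 1.9 m from the left end.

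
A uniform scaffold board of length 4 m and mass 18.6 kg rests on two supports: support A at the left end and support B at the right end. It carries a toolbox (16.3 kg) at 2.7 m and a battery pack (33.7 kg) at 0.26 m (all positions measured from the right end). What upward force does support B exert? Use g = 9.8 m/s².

R_B ≈ 452 N

Sum moments about support A (its reaction then has zero moment arm).
Beam weight: 18.6 × 9.8 = 182.3 N down at 2 m → arm 2 m, τ = 182.3 × 2 = 364.6 N·m clockwise.
Toolbox: 16.3 × 9.8 = 159.7 N down at 2.7 m → arm 1.3 m, τ = 159.7 × 1.3 = 207.6 N·m clockwise.
Battery pack: 33.7 × 9.8 = 330.3 N down at 0.26 m → arm 3.74 m, τ = 330.3 × 3.74 = 1235 N·m clockwise.
Net load moment about support A = 1807 N·m clockwise.
Reaction R at support B is upward at 0 m, arm 4 m → moment R × 4 counterclockwise.
Setting net torque to zero: R × 4 = 1807 → R = 452 N.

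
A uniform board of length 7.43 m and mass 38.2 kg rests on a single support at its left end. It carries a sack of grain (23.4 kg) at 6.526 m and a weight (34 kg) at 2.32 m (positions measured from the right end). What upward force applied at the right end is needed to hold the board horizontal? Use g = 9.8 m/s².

Taking torques about the left end:
Beam weight: 38.2 × 9.8 = 374.4 N down at 3.715 m → arm 3.715 m, τ = 374.4 × 3.715 = 1391 N·m clockwise.
Sack of grain: 23.4 × 9.8 = 229.3 N down at 6.526 m → arm 0.904 m, τ = 229.3 × 0.904 = 207.3 N·m clockwise.
Weight: 34 × 9.8 = 333.2 N down at 2.32 m → arm 5.11 m, τ = 333.2 × 5.11 = 1703 N·m clockwise.
Net moment of the loads = 3301 N·m clockwise.
The upward force F acts at the right end, arm 7.43 m, giving F × 7.43 counterclockwise.
Στ = 0 ⇒ F × 7.43 = 3301 ⇒ F = 3301 / 7.43 = 444 N.

F ≈ 444 N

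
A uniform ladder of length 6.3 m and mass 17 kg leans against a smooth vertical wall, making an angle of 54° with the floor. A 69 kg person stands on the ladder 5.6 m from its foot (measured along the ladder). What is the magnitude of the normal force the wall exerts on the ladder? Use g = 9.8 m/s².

Sum moments about the foot of the ladder (the floor normal and friction both act there and drop out).
Ladder weight 17×9.8 = 166.6 N acts at 3.15 m along the ladder; its horizontal arm is 3.15·cos54° = 1.852 m → τ = 308.5 N·m clockwise.
Person: 69×9.8 = 676.2 N at 5.6 m → arm 3.292 m → τ = 2226 N·m clockwise.
Wall normal N acts horizontally at the top; its moment arm is the height L sinθ = 6.3·sin54° = 5.097 m, counterclockwise.
Στ = 0 ⇒ N × 5.097 = 2534 ⇒ N = 497 N.

N_wall ≈ 497 N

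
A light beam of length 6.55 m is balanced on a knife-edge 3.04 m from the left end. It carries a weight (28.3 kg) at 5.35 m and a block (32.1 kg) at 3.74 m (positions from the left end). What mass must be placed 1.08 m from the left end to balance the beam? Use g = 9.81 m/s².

Take moments about the knife-edge (at 3.04 m from the left end).
Weight: 28.3 × 9.81 = 277.6 N down at 5.35 m → arm 2.31 m, τ = 277.6 × 2.31 = 641.3 N·m clockwise.
Block: 32.1 × 9.81 = 314.9 N down at 3.74 m → arm 0.7 m, τ = 314.9 × 0.7 = 220.4 N·m clockwise.
Net moment of known loads = 861.7 N·m clockwise.
An unknown mass m at 1.08 m has arm 1.96 m; its moment is m·g·1.96 counterclockwise.
Στ = 0 ⇒ m × 9.81 × 1.96 = 861.7 ⇒ m = 861.7 / (9.81 × 1.96) = 44.8 kg.

m ≈ 44.8 kg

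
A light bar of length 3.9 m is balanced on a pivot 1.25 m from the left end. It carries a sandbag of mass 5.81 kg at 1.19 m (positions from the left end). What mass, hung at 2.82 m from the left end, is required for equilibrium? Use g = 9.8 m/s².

Choose the pivot (at 1.25 m from the left end) as the axis so the support reaction has zero arm there.
Sandbag: 5.81 × 9.8 = 56.94 N down at 1.19 m → arm 0.06 m, τ = 56.94 × 0.06 = 3.416 N·m counterclockwise.
Net moment of known loads = 3.416 N·m counterclockwise.
An unknown mass m at 2.82 m has arm 1.57 m; its moment is m·g·1.57 clockwise.
Balancing moments: m × 9.8 × 1.57 = 3.416, giving m = 3.416 / (9.8 × 1.57) = 0.222 kg.

m ≈ 0.222 kg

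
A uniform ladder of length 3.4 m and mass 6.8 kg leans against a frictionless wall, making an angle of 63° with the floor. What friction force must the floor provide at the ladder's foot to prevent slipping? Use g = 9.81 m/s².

f ≈ 17 N

Sum moments about the foot of the ladder (the floor normal and friction both act there and drop out).
Ladder weight 6.8×9.81 = 66.71 N acts at 1.7 m along the ladder; its horizontal arm is 1.7·cos63° = 0.7718 m → τ = 51.49 N·m clockwise.
Wall normal N acts horizontally at the top; its moment arm is the height L sinθ = 3.4·sin63° = 3.029 m, counterclockwise.
Balancing moments: N × 3.029 = 51.49, giving N = 17 N.
ΣFx = 0: friction at the foot balances the wall's push, so f = N_wall = 17 N.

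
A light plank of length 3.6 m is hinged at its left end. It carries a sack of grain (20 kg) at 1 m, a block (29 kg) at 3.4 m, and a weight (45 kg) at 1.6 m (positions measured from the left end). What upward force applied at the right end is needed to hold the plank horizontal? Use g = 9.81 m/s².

Taking torques about the left end:
Sack of grain: 20 × 9.81 = 196.2 N down at 1 m → arm 1 m, τ = 196.2 × 1 = 196.2 N·m clockwise.
Block: 29 × 9.81 = 284.5 N down at 3.4 m → arm 3.4 m, τ = 284.5 × 3.4 = 967.3 N·m clockwise.
Weight: 45 × 9.81 = 441.5 N down at 1.6 m → arm 1.6 m, τ = 441.5 × 1.6 = 706.4 N·m clockwise.
Net moment of the loads = 1870 N·m clockwise.
The upward force F acts at the right end, arm 3.6 m, giving F × 3.6 counterclockwise.
Setting net torque to zero: F × 3.6 = 1870 → F = 1870 / 3.6 = 519 N.

F ≈ 519 N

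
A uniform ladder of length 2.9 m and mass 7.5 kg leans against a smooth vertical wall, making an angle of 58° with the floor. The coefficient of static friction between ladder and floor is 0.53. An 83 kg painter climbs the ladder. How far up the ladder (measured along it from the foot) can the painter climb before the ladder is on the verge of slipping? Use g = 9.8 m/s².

Sum moments about the foot of the ladder (the floor normal and friction both act there and drop out).
Ladder weight 7.5×9.8 = 73.5 N acts at 1.45 m along the ladder; its horizontal arm is 1.45·cos58° = 0.7684 m → τ = 56.48 N·m clockwise.
Painter weight 83×9.8 = 813.4 N at distance d → arm d·cos58° → τ = 813.4·d·0.5299 clockwise.
Wall normal N at the top has arm L sinθ = 2.459 m counterclockwise, so Στ = 0 gives N·2.459 = 56.48 + 431·d.
ΣFy = 0 ⇒ N_floor = 886.9 N, so the maximum friction is μ_s·N_floor = 0.53×886.9 = 470.1 N. ΣFx = 0 ⇒ N_wall = f, so at the slipping point N = 470.1 N.
Substituting: 470.1×2.459 = 56.48 + 431·d ⇒ d = (1156 − 56.48) / 431 = 2.55 m.

d ≈ 2.55 m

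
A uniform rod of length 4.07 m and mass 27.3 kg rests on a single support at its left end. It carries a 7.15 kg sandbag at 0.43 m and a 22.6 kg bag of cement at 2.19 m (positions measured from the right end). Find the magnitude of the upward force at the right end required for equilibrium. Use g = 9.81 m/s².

Taking torques about the left end:
Beam weight: 27.3 × 9.81 = 267.8 N down at 2.035 m → arm 2.035 m, τ = 267.8 × 2.035 = 545 N·m clockwise.
Sandbag: 7.15 × 9.81 = 70.14 N down at 0.43 m → arm 3.64 m, τ = 70.14 × 3.64 = 255.3 N·m clockwise.
Bag of cement: 22.6 × 9.81 = 221.7 N down at 2.19 m → arm 1.88 m, τ = 221.7 × 1.88 = 416.8 N·m clockwise.
Net moment of the loads = 1217 N·m clockwise.
The upward force F acts at the right end, arm 4.07 m, giving F × 4.07 counterclockwise.
For rotational equilibrium, F × 4.07 = 1217, so F = 1217 / 4.07 = 299 N.

F ≈ 299 N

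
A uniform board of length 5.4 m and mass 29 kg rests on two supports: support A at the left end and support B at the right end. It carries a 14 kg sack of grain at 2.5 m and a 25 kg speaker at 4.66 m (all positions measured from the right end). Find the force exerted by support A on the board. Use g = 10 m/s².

R_A ≈ 426 N

Taking torques about support B:
Beam weight: 29 × 10 = 290 N down at 2.7 m → arm 2.7 m, τ = 290 × 2.7 = 783 N·m counterclockwise.
Sack of grain: 14 × 10 = 140 N down at 2.5 m → arm 2.5 m, τ = 140 × 2.5 = 350 N·m counterclockwise.
Speaker: 25 × 10 = 250 N down at 4.66 m → arm 4.66 m, τ = 250 × 4.66 = 1165 N·m counterclockwise.
Net load moment about support B = 2298 N·m counterclockwise.
Reaction R at support A is upward at 5.4 m, arm 5.4 m → moment R × 5.4 clockwise.
Balancing moments: R × 5.4 = 2298, giving R = 426 N.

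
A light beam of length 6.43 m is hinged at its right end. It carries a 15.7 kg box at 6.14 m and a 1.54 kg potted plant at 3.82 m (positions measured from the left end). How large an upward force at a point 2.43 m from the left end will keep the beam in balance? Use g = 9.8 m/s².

About the right end:
Box: 15.7 × 9.8 = 153.9 N down at 6.14 m → arm 0.29 m, τ = 153.9 × 0.29 = 44.63 N·m counterclockwise.
Potted plant: 1.54 × 9.8 = 15.09 N down at 3.82 m → arm 2.61 m, τ = 15.09 × 2.61 = 39.38 N·m counterclockwise.
Net moment of the loads = 84.01 N·m counterclockwise.
The upward force F acts at a point 2.43 m from the left end, arm 4 m, giving F × 4 clockwise.
For rotational equilibrium, F × 4 = 84.01, so F = 84.01 / 4 = 21 N.

F ≈ 21 N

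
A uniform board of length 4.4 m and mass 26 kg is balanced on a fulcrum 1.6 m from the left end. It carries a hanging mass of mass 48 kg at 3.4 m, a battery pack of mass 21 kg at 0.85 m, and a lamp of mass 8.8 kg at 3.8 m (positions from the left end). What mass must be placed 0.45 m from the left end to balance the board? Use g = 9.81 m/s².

Taking torques about the fulcrum (at 1.6 m from the left end):
Beam weight: 26 × 9.81 = 255.1 N down at 2.2 m → arm 0.6 m, τ = 255.1 × 0.6 = 153.1 N·m clockwise.
Hanging mass: 48 × 9.81 = 470.9 N down at 3.4 m → arm 1.8 m, τ = 470.9 × 1.8 = 847.6 N·m clockwise.
Battery pack: 21 × 9.81 = 206 N down at 0.85 m → arm 0.75 m, τ = 206 × 0.75 = 154.5 N·m counterclockwise.
Lamp: 8.8 × 9.81 = 86.33 N down at 3.8 m → arm 2.2 m, τ = 86.33 × 2.2 = 189.9 N·m clockwise.
Net moment of known loads = 1036 N·m clockwise.
An unknown mass m at 0.45 m has arm 1.15 m; its moment is m·g·1.15 counterclockwise.
Στ = 0 ⇒ m × 9.81 × 1.15 = 1036 ⇒ m = 1036 / (9.81 × 1.15) = 91.8 kg.

m ≈ 91.8 kg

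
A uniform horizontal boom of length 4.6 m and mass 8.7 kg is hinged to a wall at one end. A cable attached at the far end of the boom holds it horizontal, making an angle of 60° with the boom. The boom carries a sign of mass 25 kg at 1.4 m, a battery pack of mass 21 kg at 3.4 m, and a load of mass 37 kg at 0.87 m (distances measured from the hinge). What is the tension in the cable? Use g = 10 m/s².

T ≈ 398 N

Taking torques about the hinge:
Beam weight: 8.7 × 10 = 87 N down at 2.3 m → arm 2.3 m, τ = 87 × 2.3 = 200.1 N·m clockwise.
Sign: 25 × 10 = 250 N down at 1.4 m → arm 1.4 m, τ = 250 × 1.4 = 350 N·m clockwise.
Battery pack: 21 × 10 = 210 N down at 3.4 m → arm 3.4 m, τ = 210 × 3.4 = 714 N·m clockwise.
Load: 37 × 10 = 370 N down at 0.87 m → arm 0.87 m, τ = 370 × 0.87 = 321.9 N·m clockwise.
Total clockwise load moment = 1586 N·m.
The cable tension T acts at 4.6 m; only its component perpendicular to the boom, T sinθ, produces torque. sin 60° = 0.866.
Setting net torque to zero: T × 4.6 × 0.866 = 1586 → T = 1586 / 3.984 = 398 N.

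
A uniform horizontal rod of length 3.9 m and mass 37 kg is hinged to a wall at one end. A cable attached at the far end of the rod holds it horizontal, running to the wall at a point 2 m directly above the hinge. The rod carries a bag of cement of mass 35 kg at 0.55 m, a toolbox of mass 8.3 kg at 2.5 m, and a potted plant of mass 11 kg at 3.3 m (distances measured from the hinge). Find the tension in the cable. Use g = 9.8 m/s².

T ≈ 817 N

Sum moments about the hinge (the unknown hinge reaction has zero arm there).
Beam weight: 37 × 9.8 = 362.6 N down at 1.95 m → arm 1.95 m, τ = 362.6 × 1.95 = 707.1 N·m clockwise.
Bag of cement: 35 × 9.8 = 343 N down at 0.55 m → arm 0.55 m, τ = 343 × 0.55 = 188.7 N·m clockwise.
Toolbox: 8.3 × 9.8 = 81.34 N down at 2.5 m → arm 2.5 m, τ = 81.34 × 2.5 = 203.4 N·m clockwise.
Potted plant: 11 × 9.8 = 107.8 N down at 3.3 m → arm 3.3 m, τ = 107.8 × 3.3 = 355.7 N·m clockwise.
Total clockwise load moment = 1455 N·m.
The cable tension T acts at 3.9 m; only its component perpendicular to the rod, T sinθ, produces torque. sinθ = h/√(h²+d²) = 2/√(2²+3.9²) = 0.4563.
Setting net torque to zero: T × 3.9 × 0.4563 = 1455 → T = 1455 / 1.78 = 817 N.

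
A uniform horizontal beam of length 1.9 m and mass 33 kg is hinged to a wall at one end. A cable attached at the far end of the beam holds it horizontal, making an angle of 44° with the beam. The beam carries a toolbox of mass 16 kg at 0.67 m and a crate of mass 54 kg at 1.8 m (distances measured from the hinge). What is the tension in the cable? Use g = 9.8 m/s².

T ≈ 1030 N

Sum moments about the hinge (the unknown hinge reaction has zero arm there).
Beam weight: 33 × 9.8 = 323.4 N down at 0.95 m → arm 0.95 m, τ = 323.4 × 0.95 = 307.2 N·m clockwise.
Toolbox: 16 × 9.8 = 156.8 N down at 0.67 m → arm 0.67 m, τ = 156.8 × 0.67 = 105.1 N·m clockwise.
Crate: 54 × 9.8 = 529.2 N down at 1.8 m → arm 1.8 m, τ = 529.2 × 1.8 = 952.6 N·m clockwise.
Total clockwise load moment = 1365 N·m.
The cable tension T acts at 1.9 m; only its component perpendicular to the beam, T sinθ, produces torque. sin 44° = 0.6947.
Setting net torque to zero: T × 1.9 × 0.6947 = 1365 → T = 1365 / 1.32 = 1030 N.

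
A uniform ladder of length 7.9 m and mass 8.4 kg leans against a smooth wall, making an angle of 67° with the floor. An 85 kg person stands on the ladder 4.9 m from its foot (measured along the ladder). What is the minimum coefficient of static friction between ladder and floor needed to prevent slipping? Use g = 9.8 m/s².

Take moments about the foot of the ladder.
Ladder weight 8.4×9.8 = 82.32 N acts at 3.95 m along the ladder; its horizontal arm is 3.95·cos67° = 1.543 m → τ = 127 N·m clockwise.
Person: 85×9.8 = 833 N at 4.9 m → arm 1.915 m → τ = 1595 N·m clockwise.
Wall normal N acts horizontally at the top; its moment arm is the height L sinθ = 7.9·sin67° = 7.272 m, counterclockwise.
Setting net torque to zero: N × 7.272 = 1722 → N = 236.8 N.
ΣFx = 0 ⇒ f = N_wall = 236.8 N. ΣFy = 0 ⇒ N_floor = 915.3 N.
μ_min = f / N_floor = 236.8 / 915.3 = 0.259.

μ_min ≈ 0.259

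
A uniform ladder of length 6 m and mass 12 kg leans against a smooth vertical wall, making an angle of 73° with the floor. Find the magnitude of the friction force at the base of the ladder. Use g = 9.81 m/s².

Taking torques about the foot of the ladder:
Ladder weight 12×9.81 = 117.7 N acts at 3 m along the ladder; its horizontal arm is 3·cos73° = 0.8771 m → τ = 103.2 N·m clockwise.
Wall normal N acts horizontally at the top; its moment arm is the height L sinθ = 6·sin73° = 5.738 m, counterclockwise.
Balancing moments: N × 5.738 = 103.2, giving N = 18 N.
ΣFx = 0: friction at the foot balances the wall's push, so f = N_wall = 18 N.

f ≈ 18 N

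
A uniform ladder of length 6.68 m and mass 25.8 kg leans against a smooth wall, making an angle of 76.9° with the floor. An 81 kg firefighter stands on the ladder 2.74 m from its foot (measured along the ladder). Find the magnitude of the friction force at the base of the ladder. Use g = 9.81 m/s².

About the foot of the ladder:
Ladder weight 25.8×9.81 = 253.1 N acts at 3.34 m along the ladder; its horizontal arm is 3.34·cos76.9° = 0.757 m → τ = 191.6 N·m clockwise.
Firefighter: 81×9.81 = 794.6 N at 2.74 m → arm 0.621 m → τ = 493.4 N·m clockwise.
Wall normal N acts horizontally at the top; its moment arm is the height L sinθ = 6.68·sin76.9° = 6.506 m, counterclockwise.
Setting net torque to zero: N × 6.506 = 685 → N = 105 N.
ΣFx = 0: friction at the foot balances the wall's push, so f = N_wall = 105 N.

f ≈ 105 N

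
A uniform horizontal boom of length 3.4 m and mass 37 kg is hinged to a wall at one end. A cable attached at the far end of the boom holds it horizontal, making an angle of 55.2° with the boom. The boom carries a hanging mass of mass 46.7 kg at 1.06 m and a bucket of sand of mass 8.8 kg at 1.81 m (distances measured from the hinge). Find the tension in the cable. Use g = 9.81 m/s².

Sum moments about the hinge (the unknown hinge reaction has zero arm there).
Beam weight: 37 × 9.81 = 363 N down at 1.7 m → arm 1.7 m, τ = 363 × 1.7 = 617.1 N·m clockwise.
Hanging mass: 46.7 × 9.81 = 458.1 N down at 1.06 m → arm 1.06 m, τ = 458.1 × 1.06 = 485.6 N·m clockwise.
Bucket of sand: 8.8 × 9.81 = 86.33 N down at 1.81 m → arm 1.81 m, τ = 86.33 × 1.81 = 156.3 N·m clockwise.
Total clockwise load moment = 1259 N·m.
The cable tension T acts at 3.4 m; only its component perpendicular to the boom, T sinθ, produces torque. sin 55.2° = 0.8211.
Στ = 0 ⇒ T × 3.4 × 0.8211 = 1259 ⇒ T = 1259 / 2.792 = 451 N.

T ≈ 451 N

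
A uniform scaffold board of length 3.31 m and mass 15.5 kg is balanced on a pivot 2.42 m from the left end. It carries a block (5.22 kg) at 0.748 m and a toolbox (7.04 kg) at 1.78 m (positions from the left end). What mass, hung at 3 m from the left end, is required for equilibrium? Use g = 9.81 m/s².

About the pivot (at 2.42 m from the left end):
Beam weight: 15.5 × 9.81 = 152.1 N down at 1.655 m → arm 0.765 m, τ = 152.1 × 0.765 = 116.4 N·m counterclockwise.
Block: 5.22 × 9.81 = 51.21 N down at 0.748 m → arm 1.672 m, τ = 51.21 × 1.672 = 85.62 N·m counterclockwise.
Toolbox: 7.04 × 9.81 = 69.06 N down at 1.78 m → arm 0.64 m, τ = 69.06 × 0.64 = 44.2 N·m counterclockwise.
Net moment of known loads = 246.2 N·m counterclockwise.
An unknown mass m at 3 m has arm 0.58 m; its moment is m·g·0.58 clockwise.
For rotational equilibrium, m × 9.81 × 0.58 = 246.2, so m = 246.2 / (9.81 × 0.58) = 43.3 kg.

m ≈ 43.3 kg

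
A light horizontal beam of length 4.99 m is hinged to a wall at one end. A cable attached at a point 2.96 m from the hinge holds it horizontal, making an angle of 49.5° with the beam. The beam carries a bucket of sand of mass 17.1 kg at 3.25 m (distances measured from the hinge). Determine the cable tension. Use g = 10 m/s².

T ≈ 247 N

Take moments about the hinge.
Bucket of sand: 17.1 × 10 = 171 N down at 3.25 m → arm 3.25 m, τ = 171 × 3.25 = 555.8 N·m clockwise.
Total clockwise load moment = 555.8 N·m.
The cable tension T acts at 2.96 m; only its component perpendicular to the beam, T sinθ, produces torque. sin 49.5° = 0.7604.
Setting net torque to zero: T × 2.96 × 0.7604 = 555.8 → T = 555.8 / 2.251 = 247 N.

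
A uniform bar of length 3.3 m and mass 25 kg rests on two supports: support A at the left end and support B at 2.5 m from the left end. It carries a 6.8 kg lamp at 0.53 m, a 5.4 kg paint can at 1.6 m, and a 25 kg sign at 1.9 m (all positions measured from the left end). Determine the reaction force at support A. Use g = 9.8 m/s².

R_A ≈ 214 N

Choose support B as the axis so its reaction then has zero moment arm.
Beam weight: 25 × 9.8 = 245 N down at 1.65 m → arm 0.85 m, τ = 245 × 0.85 = 208.2 N·m counterclockwise.
Lamp: 6.8 × 9.8 = 66.64 N down at 0.53 m → arm 1.97 m, τ = 66.64 × 1.97 = 131.3 N·m counterclockwise.
Paint can: 5.4 × 9.8 = 52.92 N down at 1.6 m → arm 0.9 m, τ = 52.92 × 0.9 = 47.63 N·m counterclockwise.
Sign: 25 × 9.8 = 245 N down at 1.9 m → arm 0.6 m, τ = 245 × 0.6 = 147 N·m counterclockwise.
Net load moment about support B = 534.1 N·m counterclockwise.
Reaction R at support A is upward at 0 m, arm 2.5 m → moment R × 2.5 clockwise.
For rotational equilibrium, R × 2.5 = 534.1, so R = 214 N.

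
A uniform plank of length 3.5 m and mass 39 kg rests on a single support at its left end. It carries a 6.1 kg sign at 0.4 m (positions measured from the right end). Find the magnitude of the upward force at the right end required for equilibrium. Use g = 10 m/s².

Sum moments about the left end (the unknown pivot reaction has zero arm there).
Beam weight: 39 × 10 = 390 N down at 1.75 m → arm 1.75 m, τ = 390 × 1.75 = 682.5 N·m clockwise.
Sign: 6.1 × 10 = 61 N down at 0.4 m → arm 3.1 m, τ = 61 × 3.1 = 189.1 N·m clockwise.
Net moment of the loads = 871.6 N·m clockwise.
The upward force F acts at the right end, arm 3.5 m, giving F × 3.5 counterclockwise.
For rotational equilibrium, F × 3.5 = 871.6, so F = 871.6 / 3.5 = 249 N.

F ≈ 249 N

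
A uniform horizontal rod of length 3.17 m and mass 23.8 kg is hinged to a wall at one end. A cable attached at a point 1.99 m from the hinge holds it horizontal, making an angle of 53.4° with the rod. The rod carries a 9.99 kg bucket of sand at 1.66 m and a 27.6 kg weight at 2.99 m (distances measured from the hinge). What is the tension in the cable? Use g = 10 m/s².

T ≈ 856 N

Choose the hinge as the axis so the unknown hinge reaction has zero arm there.
Beam weight: 23.8 × 10 = 238 N down at 1.585 m → arm 1.585 m, τ = 238 × 1.585 = 377.2 N·m clockwise.
Bucket of sand: 9.99 × 10 = 99.9 N down at 1.66 m → arm 1.66 m, τ = 99.9 × 1.66 = 165.8 N·m clockwise.
Weight: 27.6 × 10 = 276 N down at 2.99 m → arm 2.99 m, τ = 276 × 2.99 = 825.2 N·m clockwise.
Total clockwise load moment = 1368 N·m.
The cable tension T acts at 1.99 m; only its component perpendicular to the rod, T sinθ, produces torque. sin 53.4° = 0.8028.
Στ = 0 ⇒ T × 1.99 × 0.8028 = 1368 ⇒ T = 1368 / 1.598 = 856 N.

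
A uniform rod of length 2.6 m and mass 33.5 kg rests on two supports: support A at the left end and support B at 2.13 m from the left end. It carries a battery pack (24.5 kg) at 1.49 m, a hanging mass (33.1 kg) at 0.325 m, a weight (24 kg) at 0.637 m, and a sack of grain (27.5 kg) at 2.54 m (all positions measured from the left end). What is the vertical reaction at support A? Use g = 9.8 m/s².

R_A ≈ 588 N

Sum moments about support B (its reaction then has zero moment arm).
Beam weight: 33.5 × 9.8 = 328.3 N down at 1.3 m → arm 0.83 m, τ = 328.3 × 0.83 = 272.5 N·m counterclockwise.
Battery pack: 24.5 × 9.8 = 240.1 N down at 1.49 m → arm 0.64 m, τ = 240.1 × 0.64 = 153.7 N·m counterclockwise.
Hanging mass: 33.1 × 9.8 = 324.4 N down at 0.325 m → arm 1.805 m, τ = 324.4 × 1.805 = 585.5 N·m counterclockwise.
Weight: 24 × 9.8 = 235.2 N down at 0.637 m → arm 1.493 m, τ = 235.2 × 1.493 = 351.2 N·m counterclockwise.
Sack of grain: 27.5 × 9.8 = 269.5 N down at 2.54 m → arm 0.41 m, τ = 269.5 × 0.41 = 110.5 N·m clockwise.
Net load moment about support B = 1252 N·m counterclockwise.
Reaction R at support A is upward at 0 m, arm 2.13 m → moment R × 2.13 clockwise.
For rotational equilibrium, R × 2.13 = 1252, so R = 588 N.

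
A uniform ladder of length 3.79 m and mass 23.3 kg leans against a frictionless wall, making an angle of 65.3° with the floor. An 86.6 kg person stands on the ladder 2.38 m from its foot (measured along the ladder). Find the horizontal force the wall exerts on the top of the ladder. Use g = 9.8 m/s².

Sum moments about the foot of the ladder (the floor normal and friction both act there and drop out).
Ladder weight 23.3×9.8 = 228.3 N acts at 1.895 m along the ladder; its horizontal arm is 1.895·cos65.3° = 0.7919 m → τ = 180.8 N·m clockwise.
Person: 86.6×9.8 = 848.7 N at 2.38 m → arm 0.9945 m → τ = 844 N·m clockwise.
Wall normal N acts horizontally at the top; its moment arm is the height L sinθ = 3.79·sin65.3° = 3.443 m, counterclockwise.
Balancing moments: N × 3.443 = 1025, giving N = 298 N.

N_wall ≈ 298 N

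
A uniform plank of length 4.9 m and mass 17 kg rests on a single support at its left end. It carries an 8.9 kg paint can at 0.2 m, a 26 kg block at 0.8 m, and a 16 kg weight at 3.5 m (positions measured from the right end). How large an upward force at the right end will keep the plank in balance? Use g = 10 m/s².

F ≈ 434 N

Sum moments about the left end (the unknown pivot reaction has zero arm there).
Beam weight: 17 × 10 = 170 N down at 2.45 m → arm 2.45 m, τ = 170 × 2.45 = 416.5 N·m clockwise.
Paint can: 8.9 × 10 = 89 N down at 0.2 m → arm 4.7 m, τ = 89 × 4.7 = 418.3 N·m clockwise.
Block: 26 × 10 = 260 N down at 0.8 m → arm 4.1 m, τ = 260 × 4.1 = 1066 N·m clockwise.
Weight: 16 × 10 = 160 N down at 3.5 m → arm 1.4 m, τ = 160 × 1.4 = 224 N·m clockwise.
Net moment of the loads = 2125 N·m clockwise.
The upward force F acts at the right end, arm 4.9 m, giving F × 4.9 counterclockwise.
Στ = 0 ⇒ F × 4.9 = 2125 ⇒ F = 2125 / 4.9 = 434 N.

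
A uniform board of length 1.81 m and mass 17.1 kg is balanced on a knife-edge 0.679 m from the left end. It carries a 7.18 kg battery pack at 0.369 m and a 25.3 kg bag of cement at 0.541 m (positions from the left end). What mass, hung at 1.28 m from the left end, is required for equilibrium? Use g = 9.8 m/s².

m ≈ 3.08 kg

Taking torques about the knife-edge (at 0.679 m from the left end):
Beam weight: 17.1 × 9.8 = 167.6 N down at 0.905 m → arm 0.226 m, τ = 167.6 × 0.226 = 37.88 N·m clockwise.
Battery pack: 7.18 × 9.8 = 70.36 N down at 0.369 m → arm 0.31 m, τ = 70.36 × 0.31 = 21.81 N·m counterclockwise.
Bag of cement: 25.3 × 9.8 = 247.9 N down at 0.541 m → arm 0.138 m, τ = 247.9 × 0.138 = 34.21 N·m counterclockwise.
Net moment of known loads = 18.14 N·m counterclockwise.
An unknown mass m at 1.28 m has arm 0.601 m; its moment is m·g·0.601 clockwise.
For rotational equilibrium, m × 9.8 × 0.601 = 18.14, so m = 18.14 / (9.8 × 0.601) = 3.08 kg.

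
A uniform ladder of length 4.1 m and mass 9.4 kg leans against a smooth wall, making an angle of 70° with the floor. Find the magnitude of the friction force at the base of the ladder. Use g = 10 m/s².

Sum moments about the foot of the ladder (the floor normal and friction both act there and drop out).
Ladder weight 9.4×10 = 94 N acts at 2.05 m along the ladder; its horizontal arm is 2.05·cos70° = 0.7011 m → τ = 65.9 N·m clockwise.
Wall normal N acts horizontally at the top; its moment arm is the height L sinθ = 4.1·sin70° = 3.853 m, counterclockwise.
Balancing moments: N × 3.853 = 65.9, giving N = 17.1 N.
ΣFx = 0: friction at the foot balances the wall's push, so f = N_wall = 17.1 N.

f ≈ 17.1 N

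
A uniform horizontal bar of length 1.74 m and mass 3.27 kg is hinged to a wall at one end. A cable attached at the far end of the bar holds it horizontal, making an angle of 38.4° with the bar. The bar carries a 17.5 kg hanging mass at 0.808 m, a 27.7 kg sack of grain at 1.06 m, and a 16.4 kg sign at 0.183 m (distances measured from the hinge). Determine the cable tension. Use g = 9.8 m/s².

Sum moments about the hinge (the unknown hinge reaction has zero arm there).
Beam weight: 3.27 × 9.8 = 32.05 N down at 0.87 m → arm 0.87 m, τ = 32.05 × 0.87 = 27.88 N·m clockwise.
Hanging mass: 17.5 × 9.8 = 171.5 N down at 0.808 m → arm 0.808 m, τ = 171.5 × 0.808 = 138.6 N·m clockwise.
Sack of grain: 27.7 × 9.8 = 271.5 N down at 1.06 m → arm 1.06 m, τ = 271.5 × 1.06 = 287.8 N·m clockwise.
Sign: 16.4 × 9.8 = 160.7 N down at 0.183 m → arm 0.183 m, τ = 160.7 × 0.183 = 29.41 N·m clockwise.
Total clockwise load moment = 483.7 N·m.
The cable tension T acts at 1.74 m; only its component perpendicular to the bar, T sinθ, produces torque. sin 38.4° = 0.6211.
Setting net torque to zero: T × 1.74 × 0.6211 = 483.7 → T = 483.7 / 1.081 = 447 N.

T ≈ 447 N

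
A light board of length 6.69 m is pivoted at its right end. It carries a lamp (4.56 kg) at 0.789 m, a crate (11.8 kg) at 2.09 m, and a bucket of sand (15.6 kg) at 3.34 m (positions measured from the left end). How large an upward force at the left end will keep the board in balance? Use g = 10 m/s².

F ≈ 199 N

About the right end:
Lamp: 4.56 × 10 = 45.6 N down at 0.789 m → arm 5.901 m, τ = 45.6 × 5.901 = 269.1 N·m counterclockwise.
Crate: 11.8 × 10 = 118 N down at 2.09 m → arm 4.6 m, τ = 118 × 4.6 = 542.8 N·m counterclockwise.
Bucket of sand: 15.6 × 10 = 156 N down at 3.34 m → arm 3.35 m, τ = 156 × 3.35 = 522.6 N·m counterclockwise.
Net moment of the loads = 1334 N·m counterclockwise.
The upward force F acts at the left end, arm 6.69 m, giving F × 6.69 clockwise.
Setting net torque to zero: F × 6.69 = 1334 → F = 1334 / 6.69 = 199 N.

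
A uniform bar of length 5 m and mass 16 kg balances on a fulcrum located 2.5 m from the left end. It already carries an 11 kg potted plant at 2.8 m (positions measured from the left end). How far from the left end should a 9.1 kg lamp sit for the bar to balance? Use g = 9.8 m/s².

x ≈ 2.14 m from the left end

Take moments about the fulcrum (at 2.5 m from the left end).
Beam weight: acts at the fulcrum, moment arm 0 → no torque.
Potted plant: 11 × 9.8 = 107.8 N down at 2.8 m → arm 0.3 m, τ = 107.8 × 0.3 = 32.34 N·m clockwise.
Net moment of existing loads = 32.34 N·m clockwise.
The lamp weighs 9.1 × 9.8 = 89.18 N and must supply an equal counterclockwise moment, so its lever arm about the fulcrum is 32.34 / 89.18 = 0.363 m.
That puts it at 2.5 − 0.363 = 2.14 m from the left end.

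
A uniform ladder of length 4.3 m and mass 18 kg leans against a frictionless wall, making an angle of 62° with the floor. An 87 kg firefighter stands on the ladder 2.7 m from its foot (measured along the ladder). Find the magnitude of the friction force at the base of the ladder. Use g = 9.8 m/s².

f ≈ 332 N

Take moments about the foot of the ladder.
Ladder weight 18×9.8 = 176.4 N acts at 2.15 m along the ladder; its horizontal arm is 2.15·cos62° = 1.009 m → τ = 178 N·m clockwise.
Firefighter: 87×9.8 = 852.6 N at 2.7 m → arm 1.268 m → τ = 1081 N·m clockwise.
Wall normal N acts horizontally at the top; its moment arm is the height L sinθ = 4.3·sin62° = 3.797 m, counterclockwise.
Balancing moments: N × 3.797 = 1259, giving N = 332 N.
ΣFx = 0: friction at the foot balances the wall's push, so f = N_wall = 332 N.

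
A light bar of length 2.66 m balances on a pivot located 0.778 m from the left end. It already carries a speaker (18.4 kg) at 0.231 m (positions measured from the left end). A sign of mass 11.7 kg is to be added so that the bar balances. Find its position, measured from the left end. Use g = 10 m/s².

x ≈ 1.64 m from the left end

Taking torques about the pivot (at 0.778 m from the left end):
Speaker: 18.4 × 10 = 184 N down at 0.231 m → arm 0.547 m, τ = 184 × 0.547 = 100.6 N·m counterclockwise.
Net moment of existing loads = 100.6 N·m counterclockwise.
The sign weighs 11.7 × 10 = 117 N and must supply an equal clockwise moment, so its lever arm about the pivot is 100.6 / 117 = 0.86 m.
That puts it at 0.778 + 0.86 = 1.64 m from the left end.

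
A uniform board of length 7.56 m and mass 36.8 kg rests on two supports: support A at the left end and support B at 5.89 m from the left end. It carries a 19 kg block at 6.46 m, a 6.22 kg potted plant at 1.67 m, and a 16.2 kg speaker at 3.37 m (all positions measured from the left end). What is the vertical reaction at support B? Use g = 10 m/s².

About support A:
Beam weight: 36.8 × 10 = 368 N down at 3.78 m → arm 3.78 m, τ = 368 × 3.78 = 1391 N·m clockwise.
Block: 19 × 10 = 190 N down at 6.46 m → arm 6.46 m, τ = 190 × 6.46 = 1227 N·m clockwise.
Potted plant: 6.22 × 10 = 62.2 N down at 1.67 m → arm 1.67 m, τ = 62.2 × 1.67 = 103.9 N·m clockwise.
Speaker: 16.2 × 10 = 162 N down at 3.37 m → arm 3.37 m, τ = 162 × 3.37 = 545.9 N·m clockwise.
Net load moment about support A = 3268 N·m clockwise.
Reaction R at support B is upward at 5.89 m, arm 5.89 m → moment R × 5.89 counterclockwise.
For rotational equilibrium, R × 5.89 = 3268, so R = 555 N.

R_B ≈ 555 N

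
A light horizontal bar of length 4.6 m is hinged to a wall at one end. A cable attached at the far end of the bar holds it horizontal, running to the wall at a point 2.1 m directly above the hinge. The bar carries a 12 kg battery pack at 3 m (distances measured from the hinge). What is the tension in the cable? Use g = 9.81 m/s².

T ≈ 185 N

Taking torques about the hinge:
Battery pack: 12 × 9.81 = 117.7 N down at 3 m → arm 3 m, τ = 117.7 × 3 = 353.1 N·m clockwise.
Total clockwise load moment = 353.1 N·m.
The cable tension T acts at 4.6 m; only its component perpendicular to the bar, T sinθ, produces torque. sinθ = h/√(h²+d²) = 2.1/√(2.1²+4.6²) = 0.4153.
For rotational equilibrium, T × 4.6 × 0.4153 = 353.1, so T = 353.1 / 1.91 = 185 N.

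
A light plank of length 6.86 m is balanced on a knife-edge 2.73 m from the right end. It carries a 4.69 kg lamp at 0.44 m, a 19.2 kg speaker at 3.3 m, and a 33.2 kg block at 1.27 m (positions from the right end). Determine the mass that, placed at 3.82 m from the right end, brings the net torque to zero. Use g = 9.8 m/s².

m ≈ 44.3 kg

Choose the knife-edge (at 2.73 m from the right end) as the axis so the support reaction has zero arm there.
Lamp: 4.69 × 9.8 = 45.96 N down at 0.44 m → arm 2.29 m, τ = 45.96 × 2.29 = 105.2 N·m clockwise.
Speaker: 19.2 × 9.8 = 188.2 N down at 3.3 m → arm 0.57 m, τ = 188.2 × 0.57 = 107.3 N·m counterclockwise.
Block: 33.2 × 9.8 = 325.4 N down at 1.27 m → arm 1.46 m, τ = 325.4 × 1.46 = 475.1 N·m clockwise.
Net moment of known loads = 473 N·m clockwise.
An unknown mass m at 3.82 m has arm 1.09 m; its moment is m·g·1.09 counterclockwise.
Balancing moments: m × 9.8 × 1.09 = 473, giving m = 473 / (9.8 × 1.09) = 44.3 kg.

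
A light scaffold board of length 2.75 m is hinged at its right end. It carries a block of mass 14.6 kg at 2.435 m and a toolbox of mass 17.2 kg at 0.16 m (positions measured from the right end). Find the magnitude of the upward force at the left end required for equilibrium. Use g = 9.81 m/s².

F ≈ 137 N

Choose the right end as the axis so the unknown pivot reaction has zero arm there.
Block: 14.6 × 9.81 = 143.2 N down at 2.435 m → arm 2.435 m, τ = 143.2 × 2.435 = 348.7 N·m counterclockwise.
Toolbox: 17.2 × 9.81 = 168.7 N down at 0.16 m → arm 0.16 m, τ = 168.7 × 0.16 = 26.99 N·m counterclockwise.
Net moment of the loads = 375.7 N·m counterclockwise.
The upward force F acts at the left end, arm 2.75 m, giving F × 2.75 clockwise.
For rotational equilibrium, F × 2.75 = 375.7, so F = 375.7 / 2.75 = 137 N.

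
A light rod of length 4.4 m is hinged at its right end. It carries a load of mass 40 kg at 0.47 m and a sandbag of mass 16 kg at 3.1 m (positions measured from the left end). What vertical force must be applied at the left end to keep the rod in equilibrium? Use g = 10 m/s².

F ≈ 405 N

Taking torques about the right end:
Load: 40 × 10 = 400 N down at 0.47 m → arm 3.93 m, τ = 400 × 3.93 = 1572 N·m counterclockwise.
Sandbag: 16 × 10 = 160 N down at 3.1 m → arm 1.3 m, τ = 160 × 1.3 = 208 N·m counterclockwise.
Net moment of the loads = 1780 N·m counterclockwise.
The upward force F acts at the left end, arm 4.4 m, giving F × 4.4 clockwise.
Στ = 0 ⇒ F × 4.4 = 1780 ⇒ F = 1780 / 4.4 = 405 N.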